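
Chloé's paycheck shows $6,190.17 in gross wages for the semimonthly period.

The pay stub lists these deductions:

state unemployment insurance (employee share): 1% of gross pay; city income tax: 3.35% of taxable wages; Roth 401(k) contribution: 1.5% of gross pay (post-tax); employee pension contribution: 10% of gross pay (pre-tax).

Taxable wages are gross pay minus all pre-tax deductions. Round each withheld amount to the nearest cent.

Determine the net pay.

Employee pension contribution: $6,190.17 × 0.1 = $619.02
Taxable wages = $6,190.17 − $619.02 = $5,571.15
City income tax: $5,571.15 × 0.0335 = $186.63
State unemployment insurance (employee share): $6,190.17 × 0.01 = $61.90
Roth 401(k) contribution: $6,190.17 × 0.015 = $92.85
Total deductions = $619.02 + $186.63 + $61.90 + $92.85 = $960.40
Net pay = $6,190.17 − $960.40 = $5,229.77

$5,229.77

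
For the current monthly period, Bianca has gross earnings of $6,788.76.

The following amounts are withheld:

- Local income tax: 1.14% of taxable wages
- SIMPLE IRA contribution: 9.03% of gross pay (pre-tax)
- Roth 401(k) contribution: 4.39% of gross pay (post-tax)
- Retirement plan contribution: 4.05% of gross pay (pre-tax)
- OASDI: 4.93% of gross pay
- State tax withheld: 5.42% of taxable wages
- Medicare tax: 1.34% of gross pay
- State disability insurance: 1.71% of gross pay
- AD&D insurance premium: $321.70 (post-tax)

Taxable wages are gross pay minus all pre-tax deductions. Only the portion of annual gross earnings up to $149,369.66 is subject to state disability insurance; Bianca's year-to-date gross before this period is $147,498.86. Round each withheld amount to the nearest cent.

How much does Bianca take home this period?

Retirement plan contribution: $6,788.76 × 0.0405 = $274.94
SIMPLE IRA contribution: $6,788.76 × 0.0903 = $613.03
Pre-tax total = $274.94 + $613.03 = $887.97
Taxable wages = $6,788.76 − $887.97 = $5,900.79
State tax withheld: $5,900.79 × 0.0542 = $319.82
Local income tax: $5,900.79 × 0.0114 = $67.27
OASDI: $6,788.76 × 0.0493 = $334.69
State disability insurance: only $149,369.66 − $147,498.86 = $1,870.80 of this check is subject → $1,870.80 × 0.0171 = $31.99
Medicare tax: $6,788.76 × 0.0134 = $90.97
AD&D insurance premium: $321.70
Roth 401(k) contribution: $6,788.76 × 0.0439 = $298.03
Total deductions = $274.94 + $613.03 + $319.82 + $67.27 + $334.69 + $31.99 + $90.97 + $321.70 + $298.03 = $2,352.44
Net pay = $6,788.76 − $2,352.44 = $4,436.32

$4,436.32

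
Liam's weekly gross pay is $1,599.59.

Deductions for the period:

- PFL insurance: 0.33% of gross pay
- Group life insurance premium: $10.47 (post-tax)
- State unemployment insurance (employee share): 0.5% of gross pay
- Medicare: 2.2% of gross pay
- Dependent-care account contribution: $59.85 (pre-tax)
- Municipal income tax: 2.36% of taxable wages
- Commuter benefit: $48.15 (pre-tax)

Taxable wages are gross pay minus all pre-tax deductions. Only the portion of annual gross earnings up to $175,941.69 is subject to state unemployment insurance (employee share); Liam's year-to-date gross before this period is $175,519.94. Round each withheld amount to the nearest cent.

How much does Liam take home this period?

$1,403.34

Commuter benefit: $48.15
Dependent-care account contribution: $59.85
Pre-tax total = $48.15 + $59.85 = $108.00
Taxable wages = $1,599.59 − $108.00 = $1,491.59
Municipal income tax: $1,491.59 × 0.0236 = $35.20
State unemployment insurance (employee share): only $175,941.69 − $175,519.94 = $421.75 of this check is subject → $421.75 × 0.005 = $2.11
PFL insurance: $1,599.59 × 0.0033 = $5.28
Medicare: $1,599.59 × 0.022 = $35.19
Group life insurance premium: $10.47
Total deductions = $48.15 + $59.85 + $35.20 + $2.11 + $5.28 + $35.19 + $10.47 = $196.25
Net pay = $1,599.59 − $196.25 = $1,403.34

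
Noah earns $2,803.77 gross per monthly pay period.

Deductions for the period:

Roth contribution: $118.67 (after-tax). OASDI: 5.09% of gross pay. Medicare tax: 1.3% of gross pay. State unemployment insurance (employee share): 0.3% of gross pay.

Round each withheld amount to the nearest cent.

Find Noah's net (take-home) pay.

Medicare tax: $2,803.77 × 0.013 = $36.45
OASDI: $2,803.77 × 0.0509 = $142.71
State unemployment insurance (employee share): $2,803.77 × 0.003 = $8.41
Roth contribution: $118.67
Total deductions = $36.45 + $142.71 + $8.41 + $118.67 = $306.24
Net pay = $2,803.77 − $306.24 = $2,497.53

$2,497.53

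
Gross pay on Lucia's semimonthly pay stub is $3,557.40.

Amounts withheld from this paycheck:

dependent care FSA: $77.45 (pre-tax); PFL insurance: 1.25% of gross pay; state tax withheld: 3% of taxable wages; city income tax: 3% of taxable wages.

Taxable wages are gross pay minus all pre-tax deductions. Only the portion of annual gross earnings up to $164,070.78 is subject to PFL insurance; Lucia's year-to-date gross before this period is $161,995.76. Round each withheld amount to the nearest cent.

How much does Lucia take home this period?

Dependent care FSA: $77.45
Taxable wages = $3,557.40 − $77.45 = $3,479.95
City income tax: $3,479.95 × 0.03 = $104.40
State tax withheld: $3,479.95 × 0.03 = $104.40
PFL insurance: only $164,070.78 − $161,995.76 = $2,075.02 of this check is subject → $2,075.02 × 0.0125 = $25.94
Total deductions = $77.45 + $104.40 + $104.40 + $25.94 = $312.19
Net pay = $3,557.40 − $312.19 = $3,245.21

$3,245.21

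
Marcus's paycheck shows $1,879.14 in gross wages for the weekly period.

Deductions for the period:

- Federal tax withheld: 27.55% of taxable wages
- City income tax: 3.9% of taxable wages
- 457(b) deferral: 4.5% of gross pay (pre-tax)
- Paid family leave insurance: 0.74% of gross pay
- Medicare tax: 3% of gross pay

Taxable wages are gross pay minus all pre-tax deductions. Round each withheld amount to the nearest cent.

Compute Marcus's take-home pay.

$1,159.90

457(b) deferral: $1,879.14 × 0.045 = $84.56
Taxable wages = $1,879.14 − $84.56 = $1,794.58
City income tax: $1,794.58 × 0.039 = $69.99
Federal tax withheld: $1,794.58 × 0.2755 = $494.41
Paid family leave insurance: $1,879.14 × 0.0074 = $13.91
Medicare tax: $1,879.14 × 0.03 = $56.37
Total deductions = $84.56 + $69.99 + $494.41 + $13.91 + $56.37 = $719.24
Net pay = $1,879.14 − $719.24 = $1,159.90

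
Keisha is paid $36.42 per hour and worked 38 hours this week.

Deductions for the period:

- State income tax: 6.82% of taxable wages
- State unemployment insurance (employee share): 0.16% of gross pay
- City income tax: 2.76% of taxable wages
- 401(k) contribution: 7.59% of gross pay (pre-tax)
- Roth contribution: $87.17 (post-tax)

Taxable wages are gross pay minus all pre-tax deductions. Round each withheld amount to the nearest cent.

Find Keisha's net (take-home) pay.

$1,067.02

Gross pay: 38 × $36.42 = $1,383.96
401(k) contribution: $1,383.96 × 0.0759 = $105.04
Taxable wages = $1,383.96 − $105.04 = $1,278.92
City income tax: $1,278.92 × 0.0276 = $35.30
State income tax: $1,278.92 × 0.0682 = $87.22
State unemployment insurance (employee share): $1,383.96 × 0.0016 = $2.21
Roth contribution: $87.17
Total deductions = $105.04 + $35.30 + $87.22 + $2.21 + $87.17 = $316.94
Net pay = $1,383.96 − $316.94 = $1,067.02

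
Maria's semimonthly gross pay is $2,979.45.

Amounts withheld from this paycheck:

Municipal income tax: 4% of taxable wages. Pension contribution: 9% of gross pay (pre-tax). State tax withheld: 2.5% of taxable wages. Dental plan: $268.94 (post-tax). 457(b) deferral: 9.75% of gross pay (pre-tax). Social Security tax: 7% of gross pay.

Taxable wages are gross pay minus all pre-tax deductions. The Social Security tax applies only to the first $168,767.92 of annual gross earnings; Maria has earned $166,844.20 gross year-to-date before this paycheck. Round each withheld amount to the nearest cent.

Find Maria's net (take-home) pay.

457(b) deferral: $2,979.45 × 0.0975 = $290.50
Pension contribution: $2,979.45 × 0.09 = $268.15
Pre-tax total = $290.50 + $268.15 = $558.65
Taxable wages = $2,979.45 − $558.65 = $2,420.80
Municipal income tax: $2,420.80 × 0.04 = $96.83
State tax withheld: $2,420.80 × 0.025 = $60.52
Social Security tax: only $168,767.92 − $166,844.20 = $1,923.72 of this check is subject → $1,923.72 × 0.07 = $134.66
Dental plan: $268.94
Total deductions = $290.50 + $268.15 + $96.83 + $60.52 + $134.66 + $268.94 = $1,119.60
Net pay = $2,979.45 − $1,119.60 = $1,859.85

$1,859.85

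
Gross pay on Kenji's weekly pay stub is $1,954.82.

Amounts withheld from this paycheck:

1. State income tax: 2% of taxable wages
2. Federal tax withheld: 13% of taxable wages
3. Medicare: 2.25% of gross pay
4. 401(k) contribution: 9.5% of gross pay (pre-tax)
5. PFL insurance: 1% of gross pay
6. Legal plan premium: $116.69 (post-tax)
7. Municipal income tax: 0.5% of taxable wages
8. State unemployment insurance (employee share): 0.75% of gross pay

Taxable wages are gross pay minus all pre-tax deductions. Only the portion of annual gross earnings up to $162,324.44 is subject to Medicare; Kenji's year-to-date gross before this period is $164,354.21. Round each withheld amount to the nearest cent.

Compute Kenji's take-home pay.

$1,344.00

401(k) contribution: $1,954.82 × 0.095 = $185.71
Taxable wages = $1,954.82 − $185.71 = $1,769.11
Federal tax withheld: $1,769.11 × 0.13 = $229.98
Municipal income tax: $1,769.11 × 0.005 = $8.85
State income tax: $1,769.11 × 0.02 = $35.38
PFL insurance: $1,954.82 × 0.01 = $19.55
Medicare: annual cap $162,324.44 already reached (YTD $164,354.21), so $0.00
State unemployment insurance (employee share): $1,954.82 × 0.0075 = $14.66
Legal plan premium: $116.69
Total deductions = $185.71 + $229.98 + $8.85 + $35.38 + $19.55 + $0.00 + $14.66 + $116.69 = $610.82
Net pay = $1,954.82 − $610.82 = $1,344.00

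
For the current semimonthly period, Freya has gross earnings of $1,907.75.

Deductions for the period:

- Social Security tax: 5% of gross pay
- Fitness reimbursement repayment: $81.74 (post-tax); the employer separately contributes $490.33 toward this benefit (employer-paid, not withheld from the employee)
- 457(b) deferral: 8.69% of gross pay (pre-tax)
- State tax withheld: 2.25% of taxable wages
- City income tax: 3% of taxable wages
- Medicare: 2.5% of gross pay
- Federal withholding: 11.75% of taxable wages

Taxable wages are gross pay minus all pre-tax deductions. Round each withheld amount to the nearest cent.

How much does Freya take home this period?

$1,221.02

457(b) deferral: $1,907.75 × 0.0869 = $165.78
Taxable wages = $1,907.75 − $165.78 = $1,741.97
City income tax: $1,741.97 × 0.03 = $52.26
State tax withheld: $1,741.97 × 0.0225 = $39.19
Federal withholding: $1,741.97 × 0.1175 = $204.68
Social Security tax: $1,907.75 × 0.05 = $95.39
Medicare: $1,907.75 × 0.025 = $47.69
Fitness reimbursement repayment: $81.74
(Employer's $490.33 toward fitness reimbursement repayment is not withheld from the employee.)
Total deductions = $165.78 + $52.26 + $39.19 + $204.68 + $95.39 + $47.69 + $81.74 = $686.73
Net pay = $1,907.75 − $686.73 = $1,221.02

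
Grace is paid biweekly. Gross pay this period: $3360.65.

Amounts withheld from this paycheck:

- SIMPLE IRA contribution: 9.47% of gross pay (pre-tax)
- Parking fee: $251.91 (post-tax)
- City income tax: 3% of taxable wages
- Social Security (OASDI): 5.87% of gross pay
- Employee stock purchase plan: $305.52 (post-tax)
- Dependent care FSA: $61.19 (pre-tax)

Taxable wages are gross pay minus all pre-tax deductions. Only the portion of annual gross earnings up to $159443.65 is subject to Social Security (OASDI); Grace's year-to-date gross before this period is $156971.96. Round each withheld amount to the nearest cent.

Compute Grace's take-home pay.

SIMPLE IRA contribution: $3360.65 × 0.0947 = $318.25
Dependent care FSA: $61.19
Pre-tax total = $318.25 + $61.19 = $379.44
Taxable wages = $3360.65 − $379.44 = $2981.21
City income tax: $2981.21 × 0.03 = $89.44
Social Security (OASDI): only $159443.65 − $156971.96 = $2471.69 of this check is subject → $2471.69 × 0.0587 = $145.09
Employee stock purchase plan: $305.52
Parking fee: $251.91
Total deductions = $318.25 + $61.19 + $89.44 + $145.09 + $305.52 + $251.91 = $1171.40
Net pay = $3360.65 − $1171.40 = $2189.25

$2189.25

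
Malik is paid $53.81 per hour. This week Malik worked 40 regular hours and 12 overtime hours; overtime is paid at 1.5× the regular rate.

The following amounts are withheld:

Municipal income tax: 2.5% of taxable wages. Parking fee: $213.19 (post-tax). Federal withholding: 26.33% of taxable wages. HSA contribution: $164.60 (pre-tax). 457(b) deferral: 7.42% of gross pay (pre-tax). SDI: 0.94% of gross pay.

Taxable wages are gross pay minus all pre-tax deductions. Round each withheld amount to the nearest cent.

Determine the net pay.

$1,696.71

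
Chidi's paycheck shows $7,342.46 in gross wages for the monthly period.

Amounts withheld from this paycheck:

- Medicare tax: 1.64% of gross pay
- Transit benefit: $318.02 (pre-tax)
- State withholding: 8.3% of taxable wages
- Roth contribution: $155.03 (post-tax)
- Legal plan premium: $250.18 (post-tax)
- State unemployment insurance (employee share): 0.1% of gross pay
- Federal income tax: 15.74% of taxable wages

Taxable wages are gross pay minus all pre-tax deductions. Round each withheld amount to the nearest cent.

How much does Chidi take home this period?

Transit benefit: $318.02
Taxable wages = $7,342.46 − $318.02 = $7,024.44
State withholding: $7,024.44 × 0.083 = $583.03
Federal income tax: $7,024.44 × 0.1574 = $1,105.65
Medicare tax: $7,342.46 × 0.0164 = $120.42
State unemployment insurance (employee share): $7,342.46 × 0.001 = $7.34
Roth contribution: $155.03
Legal plan premium: $250.18
Total deductions = $318.02 + $583.03 + $1,105.65 + $120.42 + $7.34 + $155.03 + $250.18 = $2,539.67
Net pay = $7,342.46 − $2,539.67 = $4,802.79

$4,802.79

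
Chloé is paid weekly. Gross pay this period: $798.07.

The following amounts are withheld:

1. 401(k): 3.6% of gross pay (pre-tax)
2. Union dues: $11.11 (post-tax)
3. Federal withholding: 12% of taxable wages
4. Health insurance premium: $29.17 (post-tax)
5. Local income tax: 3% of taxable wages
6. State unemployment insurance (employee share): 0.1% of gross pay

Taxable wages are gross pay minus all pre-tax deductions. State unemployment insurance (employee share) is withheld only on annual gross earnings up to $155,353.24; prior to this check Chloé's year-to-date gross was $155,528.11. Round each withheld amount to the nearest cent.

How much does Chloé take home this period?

401(k): $798.07 × 0.036 = $28.73
Taxable wages = $798.07 − $28.73 = $769.34
Federal withholding: $769.34 × 0.12 = $92.32
Local income tax: $769.34 × 0.03 = $23.08
State unemployment insurance (employee share): annual cap $155,353.24 already reached (YTD $155,528.11), so $0.00
Health insurance premium: $29.17
Union dues: $11.11
Total deductions = $28.73 + $92.32 + $23.08 + $0.00 + $29.17 + $11.11 = $184.41
Net pay = $798.07 − $184.41 = $613.66

$613.66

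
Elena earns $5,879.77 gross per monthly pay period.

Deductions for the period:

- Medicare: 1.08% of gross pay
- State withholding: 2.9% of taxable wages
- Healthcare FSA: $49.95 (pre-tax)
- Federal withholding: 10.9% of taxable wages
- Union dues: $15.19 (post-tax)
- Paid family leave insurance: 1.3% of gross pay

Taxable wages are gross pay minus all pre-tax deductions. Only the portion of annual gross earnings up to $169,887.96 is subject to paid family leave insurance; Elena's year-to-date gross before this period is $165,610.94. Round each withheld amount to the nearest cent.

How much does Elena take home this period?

Healthcare FSA: $49.95
Taxable wages = $5,879.77 − $49.95 = $5,829.82
State withholding: $5,829.82 × 0.029 = $169.06
Federal withholding: $5,829.82 × 0.109 = $635.45
Paid family leave insurance: only $169,887.96 − $165,610.94 = $4,277.02 of this check is subject → $4,277.02 × 0.013 = $55.60
Medicare: $5,879.77 × 0.0108 = $63.50
Union dues: $15.19
Total deductions = $49.95 + $169.06 + $635.45 + $55.60 + $63.50 + $15.19 = $988.75
Net pay = $5,879.77 − $988.75 = $4,891.02

$4,891.02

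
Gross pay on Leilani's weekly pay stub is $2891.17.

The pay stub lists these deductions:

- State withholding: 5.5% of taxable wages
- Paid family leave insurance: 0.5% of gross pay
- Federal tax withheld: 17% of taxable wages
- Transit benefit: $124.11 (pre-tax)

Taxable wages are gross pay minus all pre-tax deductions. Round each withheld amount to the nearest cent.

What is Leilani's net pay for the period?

$2130.01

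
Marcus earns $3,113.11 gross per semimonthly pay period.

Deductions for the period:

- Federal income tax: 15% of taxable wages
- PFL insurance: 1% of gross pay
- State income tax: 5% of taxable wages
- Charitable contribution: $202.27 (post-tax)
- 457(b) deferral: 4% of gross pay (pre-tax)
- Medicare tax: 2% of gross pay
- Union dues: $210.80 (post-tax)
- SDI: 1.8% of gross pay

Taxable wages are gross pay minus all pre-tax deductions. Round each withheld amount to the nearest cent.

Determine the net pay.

$1,828.37

457(b) deferral: $3,113.11 × 0.04 = $124.52
Taxable wages = $3,113.11 − $124.52 = $2,988.59
State income tax: $2,988.59 × 0.05 = $149.43
Federal income tax: $2,988.59 × 0.15 = $448.29
PFL insurance: $3,113.11 × 0.01 = $31.13
SDI: $3,113.11 × 0.018 = $56.04
Medicare tax: $3,113.11 × 0.02 = $62.26
Charitable contribution: $202.27
Union dues: $210.80
Total deductions = $124.52 + $149.43 + $448.29 + $31.13 + $56.04 + $62.26 + $202.27 + $210.80 = $1,284.74
Net pay = $3,113.11 − $1,284.74 = $1,828.37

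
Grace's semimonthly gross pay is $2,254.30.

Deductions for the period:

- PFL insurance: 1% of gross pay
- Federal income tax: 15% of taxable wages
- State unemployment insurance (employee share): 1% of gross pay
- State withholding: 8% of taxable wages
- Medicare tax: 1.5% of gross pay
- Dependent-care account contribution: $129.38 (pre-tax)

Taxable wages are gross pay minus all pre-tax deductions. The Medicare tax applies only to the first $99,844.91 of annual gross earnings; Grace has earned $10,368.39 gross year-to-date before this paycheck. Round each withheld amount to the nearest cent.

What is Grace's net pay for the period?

$1,557.30

Dependent-care account contribution: $129.38
Taxable wages = $2,254.30 − $129.38 = $2,124.92
State withholding: $2,124.92 × 0.08 = $169.99
Federal income tax: $2,124.92 × 0.15 = $318.74
Medicare tax: cap not yet reached, full $2,254.30 is subject → $2,254.30 × 0.015 = $33.81
PFL insurance: $2,254.30 × 0.01 = $22.54
State unemployment insurance (employee share): $2,254.30 × 0.01 = $22.54
Total deductions = $129.38 + $169.99 + $318.74 + $33.81 + $22.54 + $22.54 = $697.00
Net pay = $2,254.30 − $697.00 = $1,557.30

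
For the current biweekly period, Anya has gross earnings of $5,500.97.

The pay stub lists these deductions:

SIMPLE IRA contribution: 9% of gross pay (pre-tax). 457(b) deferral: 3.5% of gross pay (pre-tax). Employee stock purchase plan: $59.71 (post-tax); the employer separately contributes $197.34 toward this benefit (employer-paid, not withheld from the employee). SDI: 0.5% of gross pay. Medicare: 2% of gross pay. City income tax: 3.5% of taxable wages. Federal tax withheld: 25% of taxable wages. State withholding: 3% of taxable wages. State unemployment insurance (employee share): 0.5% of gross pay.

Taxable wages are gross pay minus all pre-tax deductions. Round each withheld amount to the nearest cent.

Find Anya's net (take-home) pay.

SIMPLE IRA contribution: $5,500.97 × 0.09 = $495.09
457(b) deferral: $5,500.97 × 0.035 = $192.53
Pre-tax total = $495.09 + $192.53 = $687.62
Taxable wages = $5,500.97 − $687.62 = $4,813.35
State withholding: $4,813.35 × 0.03 = $144.40
City income tax: $4,813.35 × 0.035 = $168.47
Federal tax withheld: $4,813.35 × 0.25 = $1,203.34
SDI: $5,500.97 × 0.005 = $27.50
Medicare: $5,500.97 × 0.02 = $110.02
State unemployment insurance (employee share): $5,500.97 × 0.005 = $27.50
Employee stock purchase plan: $59.71
(Employer's $197.34 toward employee stock purchase plan is not withheld from the employee.)
Total deductions = $495.09 + $192.53 + $144.40 + $168.47 + $1,203.34 + $27.50 + $110.02 + $27.50 + $59.71 = $2,428.56
Net pay = $5,500.97 − $2,428.56 = $3,072.41

$3,072.41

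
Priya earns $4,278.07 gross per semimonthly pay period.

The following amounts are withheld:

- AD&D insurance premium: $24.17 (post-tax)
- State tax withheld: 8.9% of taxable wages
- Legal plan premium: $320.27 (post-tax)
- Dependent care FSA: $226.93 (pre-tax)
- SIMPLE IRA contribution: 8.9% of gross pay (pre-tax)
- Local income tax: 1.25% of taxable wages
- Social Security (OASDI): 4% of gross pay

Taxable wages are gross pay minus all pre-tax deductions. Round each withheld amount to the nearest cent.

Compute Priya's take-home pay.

$2,782.29

Dependent care FSA: $226.93
SIMPLE IRA contribution: $4,278.07 × 0.089 = $380.75
Pre-tax total = $226.93 + $380.75 = $607.68
Taxable wages = $4,278.07 − $607.68 = $3,670.39
Local income tax: $3,670.39 × 0.0125 = $45.88
State tax withheld: $3,670.39 × 0.089 = $326.66
Social Security (OASDI): $4,278.07 × 0.04 = $171.12
AD&D insurance premium: $24.17
Legal plan premium: $320.27
Total deductions = $226.93 + $380.75 + $45.88 + $326.66 + $171.12 + $24.17 + $320.27 = $1,495.78
Net pay = $4,278.07 − $1,495.78 = $2,782.29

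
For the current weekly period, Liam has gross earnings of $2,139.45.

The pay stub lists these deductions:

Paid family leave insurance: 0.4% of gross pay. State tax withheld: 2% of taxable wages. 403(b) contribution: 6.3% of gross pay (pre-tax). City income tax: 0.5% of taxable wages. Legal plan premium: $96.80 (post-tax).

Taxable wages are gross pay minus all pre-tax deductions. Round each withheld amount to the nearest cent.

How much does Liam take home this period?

$1,849.19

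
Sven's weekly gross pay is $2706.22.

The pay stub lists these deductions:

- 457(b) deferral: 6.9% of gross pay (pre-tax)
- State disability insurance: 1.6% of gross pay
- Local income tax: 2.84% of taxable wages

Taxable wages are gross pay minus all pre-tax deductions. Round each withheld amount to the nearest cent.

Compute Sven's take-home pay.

$2404.64

457(b) deferral: $2706.22 × 0.069 = $186.73
Taxable wages = $2706.22 − $186.73 = $2519.49
Local income tax: $2519.49 × 0.0284 = $71.55
State disability insurance: $2706.22 × 0.016 = $43.30
Total deductions = $186.73 + $71.55 + $43.30 = $301.58
Net pay = $2706.22 − $301.58 = $2404.64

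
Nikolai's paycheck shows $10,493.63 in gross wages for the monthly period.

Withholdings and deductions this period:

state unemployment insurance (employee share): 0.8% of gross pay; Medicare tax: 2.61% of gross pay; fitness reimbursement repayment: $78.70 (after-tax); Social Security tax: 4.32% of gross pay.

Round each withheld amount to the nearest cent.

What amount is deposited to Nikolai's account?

$9,603.78

Social Security tax: $10,493.63 × 0.0432 = $453.32
Medicare tax: $10,493.63 × 0.0261 = $273.88
State unemployment insurance (employee share): $10,493.63 × 0.008 = $83.95
Fitness reimbursement repayment: $78.70
Total deductions = $453.32 + $273.88 + $83.95 + $78.70 = $889.85
Net pay = $10,493.63 − $889.85 = $9,603.78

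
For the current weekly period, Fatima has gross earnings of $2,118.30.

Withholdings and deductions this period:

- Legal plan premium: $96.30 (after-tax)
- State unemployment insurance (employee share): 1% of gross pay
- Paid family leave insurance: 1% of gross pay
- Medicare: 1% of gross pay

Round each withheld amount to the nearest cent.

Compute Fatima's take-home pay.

Paid family leave insurance: $2,118.30 × 0.01 = $21.18
Medicare: $2,118.30 × 0.01 = $21.18
State unemployment insurance (employee share): $2,118.30 × 0.01 = $21.18
Legal plan premium: $96.30
Total deductions = $21.18 + $21.18 + $21.18 + $96.30 = $159.84
Net pay = $2,118.30 − $159.84 = $1,958.46

$1,958.46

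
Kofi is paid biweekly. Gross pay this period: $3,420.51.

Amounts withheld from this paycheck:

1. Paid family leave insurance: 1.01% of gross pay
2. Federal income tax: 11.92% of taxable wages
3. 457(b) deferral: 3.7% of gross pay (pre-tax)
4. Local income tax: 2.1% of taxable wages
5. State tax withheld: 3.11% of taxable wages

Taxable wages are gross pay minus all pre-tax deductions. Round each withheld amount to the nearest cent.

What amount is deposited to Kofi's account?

$2,695.15

457(b) deferral: $3,420.51 × 0.037 = $126.56
Taxable wages = $3,420.51 − $126.56 = $3,293.95
Local income tax: $3,293.95 × 0.021 = $69.17
Federal income tax: $3,293.95 × 0.1192 = $392.64
State tax withheld: $3,293.95 × 0.0311 = $102.44
Paid family leave insurance: $3,420.51 × 0.0101 = $34.55
Total deductions = $126.56 + $69.17 + $392.64 + $102.44 + $34.55 = $725.36
Net pay = $3,420.51 − $725.36 = $2,695.15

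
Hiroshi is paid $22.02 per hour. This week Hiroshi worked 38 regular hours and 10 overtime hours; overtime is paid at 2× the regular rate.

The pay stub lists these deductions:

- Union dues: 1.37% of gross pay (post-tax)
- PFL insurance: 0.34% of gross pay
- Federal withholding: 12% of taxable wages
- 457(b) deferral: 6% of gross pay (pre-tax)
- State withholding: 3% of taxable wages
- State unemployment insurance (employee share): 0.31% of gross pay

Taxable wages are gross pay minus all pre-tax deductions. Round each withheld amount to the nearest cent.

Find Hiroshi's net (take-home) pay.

$994.65

Regular pay: 38 × $22.02 = $836.76
Overtime pay: 10 × $22.02 × 2 = $440.40
Gross pay = $836.76 + $440.40 = $1,277.16
457(b) deferral: $1,277.16 × 0.06 = $76.63
Taxable wages = $1,277.16 − $76.63 = $1,200.53
State withholding: $1,200.53 × 0.03 = $36.02
Federal withholding: $1,200.53 × 0.12 = $144.06
State unemployment insurance (employee share): $1,277.16 × 0.0031 = $3.96
PFL insurance: $1,277.16 × 0.0034 = $4.34
Union dues: $1,277.16 × 0.0137 = $17.50
Total deductions = $76.63 + $36.02 + $144.06 + $3.96 + $4.34 + $17.50 = $282.51
Net pay = $1,277.16 − $282.51 = $994.65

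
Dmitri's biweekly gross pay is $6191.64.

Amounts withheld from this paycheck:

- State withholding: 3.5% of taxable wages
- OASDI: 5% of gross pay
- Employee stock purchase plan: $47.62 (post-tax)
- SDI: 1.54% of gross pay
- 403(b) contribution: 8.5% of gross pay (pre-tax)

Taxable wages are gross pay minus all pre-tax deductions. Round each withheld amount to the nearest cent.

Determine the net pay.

403(b) contribution: $6191.64 × 0.085 = $526.29
Taxable wages = $6191.64 − $526.29 = $5665.35
State withholding: $5665.35 × 0.035 = $198.29
OASDI: $6191.64 × 0.05 = $309.58
SDI: $6191.64 × 0.0154 = $95.35
Employee stock purchase plan: $47.62
Total deductions = $526.29 + $198.29 + $309.58 + $95.35 + $47.62 = $1177.13
Net pay = $6191.64 − $1177.13 = $5014.51

$5014.51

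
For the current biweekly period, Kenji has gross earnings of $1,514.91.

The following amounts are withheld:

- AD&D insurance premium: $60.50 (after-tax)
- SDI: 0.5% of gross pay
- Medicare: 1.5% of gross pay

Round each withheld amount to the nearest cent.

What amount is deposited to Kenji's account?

$1,424.12

SDI: $1,514.91 × 0.005 = $7.57
Medicare: $1,514.91 × 0.015 = $22.72
AD&D insurance premium: $60.50
Total deductions = $7.57 + $22.72 + $60.50 = $90.79
Net pay = $1,514.91 − $90.79 = $1,424.12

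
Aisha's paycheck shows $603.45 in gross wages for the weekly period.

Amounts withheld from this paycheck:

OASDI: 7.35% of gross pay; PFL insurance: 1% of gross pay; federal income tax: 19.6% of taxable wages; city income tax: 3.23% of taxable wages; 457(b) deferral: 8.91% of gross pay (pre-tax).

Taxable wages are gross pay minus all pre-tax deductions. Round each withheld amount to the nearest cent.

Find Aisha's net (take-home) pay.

457(b) deferral: $603.45 × 0.0891 = $53.77
Taxable wages = $603.45 − $53.77 = $549.68
Federal income tax: $549.68 × 0.196 = $107.74
City income tax: $549.68 × 0.0323 = $17.75
OASDI: $603.45 × 0.0735 = $44.35
PFL insurance: $603.45 × 0.01 = $6.03
Total deductions = $53.77 + $107.74 + $17.75 + $44.35 + $6.03 = $229.64
Net pay = $603.45 − $229.64 = $373.81

$373.81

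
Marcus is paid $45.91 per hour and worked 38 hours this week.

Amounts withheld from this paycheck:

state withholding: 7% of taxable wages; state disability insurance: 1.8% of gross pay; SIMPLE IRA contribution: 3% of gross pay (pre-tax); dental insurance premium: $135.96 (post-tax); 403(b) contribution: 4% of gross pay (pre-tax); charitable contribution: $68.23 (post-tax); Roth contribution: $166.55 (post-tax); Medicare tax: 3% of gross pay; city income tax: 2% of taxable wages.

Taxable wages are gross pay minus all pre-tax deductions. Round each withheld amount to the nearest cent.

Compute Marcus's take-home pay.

$1021.96

Gross pay: 38 × $45.91 = $1744.58
SIMPLE IRA contribution: $1744.58 × 0.03 = $52.34
403(b) contribution: $1744.58 × 0.04 = $69.78
Pre-tax total = $52.34 + $69.78 = $122.12
Taxable wages = $1744.58 − $122.12 = $1622.46
City income tax: $1622.46 × 0.02 = $32.45
State withholding: $1622.46 × 0.07 = $113.57
Medicare tax: $1744.58 × 0.03 = $52.34
State disability insurance: $1744.58 × 0.018 = $31.40
Charitable contribution: $68.23
Roth contribution: $166.55
Dental insurance premium: $135.96
Total deductions = $52.34 + $69.78 + $32.45 + $113.57 + $52.34 + $31.40 + $68.23 + $166.55 + $135.96 = $722.62
Net pay = $1744.58 − $722.62 = $1021.96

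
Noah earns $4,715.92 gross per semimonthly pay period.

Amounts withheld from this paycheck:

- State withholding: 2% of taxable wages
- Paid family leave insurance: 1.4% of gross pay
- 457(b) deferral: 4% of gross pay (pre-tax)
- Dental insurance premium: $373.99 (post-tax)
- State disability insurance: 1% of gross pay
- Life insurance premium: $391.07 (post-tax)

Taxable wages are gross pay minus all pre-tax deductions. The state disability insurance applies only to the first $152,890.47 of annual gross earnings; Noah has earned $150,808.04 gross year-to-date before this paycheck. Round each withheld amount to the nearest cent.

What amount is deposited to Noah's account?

457(b) deferral: $4,715.92 × 0.04 = $188.64
Taxable wages = $4,715.92 − $188.64 = $4,527.28
State withholding: $4,527.28 × 0.02 = $90.55
Paid family leave insurance: $4,715.92 × 0.014 = $66.02
State disability insurance: only $152,890.47 − $150,808.04 = $2,082.43 of this check is subject → $2,082.43 × 0.01 = $20.82
Dental insurance premium: $373.99
Life insurance premium: $391.07
Total deductions = $188.64 + $90.55 + $66.02 + $20.82 + $373.99 + $391.07 = $1,131.09
Net pay = $4,715.92 − $1,131.09 = $3,584.83

$3,584.83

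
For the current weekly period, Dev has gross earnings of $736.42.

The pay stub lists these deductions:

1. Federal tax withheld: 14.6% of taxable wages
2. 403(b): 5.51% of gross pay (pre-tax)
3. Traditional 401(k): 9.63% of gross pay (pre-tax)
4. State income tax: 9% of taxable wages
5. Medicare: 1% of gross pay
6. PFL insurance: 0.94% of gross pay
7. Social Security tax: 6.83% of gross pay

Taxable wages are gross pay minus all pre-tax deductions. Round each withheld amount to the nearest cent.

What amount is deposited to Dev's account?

$412.86

403(b): $736.42 × 0.0551 = $40.58
Traditional 401(k): $736.42 × 0.0963 = $70.92
Pre-tax total = $40.58 + $70.92 = $111.50
Taxable wages = $736.42 − $111.50 = $624.92
Federal tax withheld: $624.92 × 0.146 = $91.24
State income tax: $624.92 × 0.09 = $56.24
Social Security tax: $736.42 × 0.0683 = $50.30
Medicare: $736.42 × 0.01 = $7.36
PFL insurance: $736.42 × 0.0094 = $6.92
Total deductions = $40.58 + $70.92 + $91.24 + $56.24 + $50.30 + $7.36 + $6.92 = $323.56
Net pay = $736.42 − $323.56 = $412.86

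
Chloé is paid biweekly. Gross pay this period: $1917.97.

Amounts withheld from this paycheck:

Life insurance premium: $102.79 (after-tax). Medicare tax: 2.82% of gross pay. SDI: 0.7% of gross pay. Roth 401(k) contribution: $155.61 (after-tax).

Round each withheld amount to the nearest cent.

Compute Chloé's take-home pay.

$1592.05

Medicare tax: $1917.97 × 0.0282 = $54.09
SDI: $1917.97 × 0.007 = $13.43
Roth 401(k) contribution: $155.61
Life insurance premium: $102.79
Total deductions = $54.09 + $13.43 + $155.61 + $102.79 = $325.92
Net pay = $1917.97 − $325.92 = $1592.05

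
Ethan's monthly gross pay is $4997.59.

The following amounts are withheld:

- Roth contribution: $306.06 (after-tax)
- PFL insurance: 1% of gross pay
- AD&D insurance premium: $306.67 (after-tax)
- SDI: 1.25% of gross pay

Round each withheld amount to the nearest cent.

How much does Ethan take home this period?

$4272.41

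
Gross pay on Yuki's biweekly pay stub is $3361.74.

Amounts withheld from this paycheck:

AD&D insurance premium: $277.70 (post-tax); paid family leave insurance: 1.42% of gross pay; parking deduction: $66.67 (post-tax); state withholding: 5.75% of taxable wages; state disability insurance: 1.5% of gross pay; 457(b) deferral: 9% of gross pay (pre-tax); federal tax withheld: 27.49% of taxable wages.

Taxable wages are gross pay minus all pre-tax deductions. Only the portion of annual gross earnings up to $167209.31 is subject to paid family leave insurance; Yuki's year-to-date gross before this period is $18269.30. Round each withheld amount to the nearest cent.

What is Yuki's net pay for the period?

457(b) deferral: $3361.74 × 0.09 = $302.56
Taxable wages = $3361.74 − $302.56 = $3059.18
State withholding: $3059.18 × 0.0575 = $175.90
Federal tax withheld: $3059.18 × 0.2749 = $840.97
State disability insurance: $3361.74 × 0.015 = $50.43
Paid family leave insurance: cap not yet reached, full $3361.74 is subject → $3361.74 × 0.0142 = $47.74
Parking deduction: $66.67
AD&D insurance premium: $277.70
Total deductions = $302.56 + $175.90 + $840.97 + $50.43 + $47.74 + $66.67 + $277.70 = $1761.97
Net pay = $3361.74 − $1761.97 = $1599.77

$1599.77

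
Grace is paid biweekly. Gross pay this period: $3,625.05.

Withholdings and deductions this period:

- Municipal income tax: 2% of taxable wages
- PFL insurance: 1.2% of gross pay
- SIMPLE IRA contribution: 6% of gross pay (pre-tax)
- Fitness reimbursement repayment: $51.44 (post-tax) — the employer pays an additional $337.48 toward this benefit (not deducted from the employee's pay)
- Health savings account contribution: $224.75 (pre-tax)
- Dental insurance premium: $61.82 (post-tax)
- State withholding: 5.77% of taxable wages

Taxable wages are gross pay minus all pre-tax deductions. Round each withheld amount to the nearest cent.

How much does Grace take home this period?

Health savings account contribution: $224.75
SIMPLE IRA contribution: $3,625.05 × 0.06 = $217.50
Pre-tax total = $224.75 + $217.50 = $442.25
Taxable wages = $3,625.05 − $442.25 = $3,182.80
Municipal income tax: $3,182.80 × 0.02 = $63.66
State withholding: $3,182.80 × 0.0577 = $183.65
PFL insurance: $3,625.05 × 0.012 = $43.50
Fitness reimbursement repayment: $51.44
Dental insurance premium: $61.82
(Employer's $337.48 toward fitness reimbursement repayment is not withheld from the employee.)
Total deductions = $224.75 + $217.50 + $63.66 + $183.65 + $43.50 + $51.44 + $61.82 = $846.32
Net pay = $3,625.05 − $846.32 = $2,778.73

$2,778.73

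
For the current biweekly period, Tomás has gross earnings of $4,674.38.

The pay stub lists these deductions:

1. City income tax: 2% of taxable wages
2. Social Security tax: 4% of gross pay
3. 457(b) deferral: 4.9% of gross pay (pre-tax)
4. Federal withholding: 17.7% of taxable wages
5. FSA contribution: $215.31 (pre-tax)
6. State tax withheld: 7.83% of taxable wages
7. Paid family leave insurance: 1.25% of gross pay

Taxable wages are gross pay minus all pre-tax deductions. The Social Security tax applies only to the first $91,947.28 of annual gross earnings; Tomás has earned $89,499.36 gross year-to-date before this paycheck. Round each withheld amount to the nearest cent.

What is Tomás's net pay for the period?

FSA contribution: $215.31
457(b) deferral: $4,674.38 × 0.049 = $229.04
Pre-tax total = $215.31 + $229.04 = $444.35
Taxable wages = $4,674.38 − $444.35 = $4,230.03
Federal withholding: $4,230.03 × 0.177 = $748.72
State tax withheld: $4,230.03 × 0.0783 = $331.21
City income tax: $4,230.03 × 0.02 = $84.60
Paid family leave insurance: $4,674.38 × 0.0125 = $58.43
Social Security tax: only $91,947.28 − $89,499.36 = $2,447.92 of this check is subject → $2,447.92 × 0.04 = $97.92
Total deductions = $215.31 + $229.04 + $748.72 + $331.21 + $84.60 + $58.43 + $97.92 = $1,765.23
Net pay = $4,674.38 − $1,765.23 = $2,909.15

$2,909.15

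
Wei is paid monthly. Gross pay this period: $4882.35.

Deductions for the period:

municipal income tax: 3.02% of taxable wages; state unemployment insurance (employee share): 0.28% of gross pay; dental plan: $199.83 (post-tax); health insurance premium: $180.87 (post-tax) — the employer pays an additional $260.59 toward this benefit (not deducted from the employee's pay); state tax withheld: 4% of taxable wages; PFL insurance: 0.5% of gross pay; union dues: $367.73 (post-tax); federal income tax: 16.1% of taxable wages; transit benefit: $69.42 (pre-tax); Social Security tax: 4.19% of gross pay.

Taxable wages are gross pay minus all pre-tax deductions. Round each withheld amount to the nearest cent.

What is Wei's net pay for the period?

$2709.10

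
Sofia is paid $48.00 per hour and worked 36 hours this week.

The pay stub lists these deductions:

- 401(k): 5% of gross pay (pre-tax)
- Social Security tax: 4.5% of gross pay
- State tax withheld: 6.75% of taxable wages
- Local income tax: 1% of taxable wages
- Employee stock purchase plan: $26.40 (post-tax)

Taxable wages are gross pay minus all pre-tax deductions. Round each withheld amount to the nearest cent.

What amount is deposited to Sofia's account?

$1,410.21

Gross pay: 36 × $48.00 = $1,728.00
401(k): $1,728.00 × 0.05 = $86.40
Taxable wages = $1,728.00 − $86.40 = $1,641.60
Local income tax: $1,641.60 × 0.01 = $16.42
State tax withheld: $1,641.60 × 0.0675 = $110.81
Social Security tax: $1,728.00 × 0.045 = $77.76
Employee stock purchase plan: $26.40
Total deductions = $86.40 + $16.42 + $110.81 + $77.76 + $26.40 = $317.79
Net pay = $1,728.00 − $317.79 = $1,410.21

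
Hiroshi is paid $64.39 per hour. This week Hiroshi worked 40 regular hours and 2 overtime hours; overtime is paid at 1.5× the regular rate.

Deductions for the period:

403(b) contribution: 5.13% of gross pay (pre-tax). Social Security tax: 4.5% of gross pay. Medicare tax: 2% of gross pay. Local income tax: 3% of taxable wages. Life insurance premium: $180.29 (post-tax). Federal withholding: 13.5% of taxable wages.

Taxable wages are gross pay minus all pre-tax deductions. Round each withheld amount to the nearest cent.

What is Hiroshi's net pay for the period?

Regular pay: 40 × $64.39 = $2575.60
Overtime pay: 2 × $64.39 × 1.5 = $193.17
Gross pay = $2575.60 + $193.17 = $2768.77
403(b) contribution: $2768.77 × 0.0513 = $142.04
Taxable wages = $2768.77 − $142.04 = $2626.73
Local income tax: $2626.73 × 0.03 = $78.80
Federal withholding: $2626.73 × 0.135 = $354.61
Medicare tax: $2768.77 × 0.02 = $55.38
Social Security tax: $2768.77 × 0.045 = $124.59
Life insurance premium: $180.29
Total deductions = $142.04 + $78.80 + $354.61 + $55.38 + $124.59 + $180.29 = $935.71
Net pay = $2768.77 − $935.71 = $1833.06

$1833.06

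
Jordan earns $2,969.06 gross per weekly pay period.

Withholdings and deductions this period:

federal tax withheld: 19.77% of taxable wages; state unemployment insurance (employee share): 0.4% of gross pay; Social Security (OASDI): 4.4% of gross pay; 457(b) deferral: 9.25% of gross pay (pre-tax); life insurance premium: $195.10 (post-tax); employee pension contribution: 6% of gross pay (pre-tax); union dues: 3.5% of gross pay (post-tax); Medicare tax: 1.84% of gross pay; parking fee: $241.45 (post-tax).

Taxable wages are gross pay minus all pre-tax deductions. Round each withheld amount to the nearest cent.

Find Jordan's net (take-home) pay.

Employee pension contribution: $2,969.06 × 0.06 = $178.14
457(b) deferral: $2,969.06 × 0.0925 = $274.64
Pre-tax total = $178.14 + $274.64 = $452.78
Taxable wages = $2,969.06 − $452.78 = $2,516.28
Federal tax withheld: $2,516.28 × 0.1977 = $497.47
Medicare tax: $2,969.06 × 0.0184 = $54.63
State unemployment insurance (employee share): $2,969.06 × 0.004 = $11.88
Social Security (OASDI): $2,969.06 × 0.044 = $130.64
Union dues: $2,969.06 × 0.035 = $103.92
Life insurance premium: $195.10
Parking fee: $241.45
Total deductions = $178.14 + $274.64 + $497.47 + $54.63 + $11.88 + $130.64 + $103.92 + $195.10 + $241.45 = $1,687.87
Net pay = $2,969.06 − $1,687.87 = $1,281.19

$1,281.19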